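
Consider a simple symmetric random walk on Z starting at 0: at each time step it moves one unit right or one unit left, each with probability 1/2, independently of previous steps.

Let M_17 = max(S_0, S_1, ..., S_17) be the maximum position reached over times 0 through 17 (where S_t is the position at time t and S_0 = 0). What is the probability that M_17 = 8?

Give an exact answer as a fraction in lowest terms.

Answer: 595/32768

Derivation:
Let M_17 = max(S_0,...,S_17). Use the reflection principle: for j ≥ 1, #{paths with M_17 ≥ j} = #{S_17 ≥ j} + #{S_17 ≥ j+1}.
By reflection, #{M_17 ≥ 8} = #{S_17 ≥ 8} + #{S_17 ≥ 9} = 3214 + 3214 = 6428.
#{M_17 ≥ 9} = #{S_17 ≥ 9} + #{S_17 ≥ 10} = 3214 + 834 = 4048.
#{M_17 = 8} = 6428 - 4048 = 2380.
P(M_17 = 8) = 2380/131072 = 595/32768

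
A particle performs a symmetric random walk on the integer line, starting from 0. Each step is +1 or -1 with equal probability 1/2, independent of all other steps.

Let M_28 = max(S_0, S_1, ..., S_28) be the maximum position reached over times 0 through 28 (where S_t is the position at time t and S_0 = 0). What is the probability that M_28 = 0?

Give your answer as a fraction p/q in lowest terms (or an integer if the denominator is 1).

Let M_28 = max(S_0,...,S_28). Use the reflection principle: for j ≥ 1, #{paths with M_28 ≥ j} = #{S_28 ≥ j} + #{S_28 ≥ j+1}.
P(M_28 ≥ 0) = 1 since S_0 = 0, so #{M_28 ≥ 0} = 268435456.
#{M_28 ≥ 1} = #{S_28 ≥ 1} + #{S_28 ≥ 2} = 114159428 + 114159428 = 228318856.
#{M_28 = 0} = 268435456 - 228318856 = 40116600.
P(M_28 = 0) = 40116600/268435456 = 5014575/33554432

Answer: 5014575/33554432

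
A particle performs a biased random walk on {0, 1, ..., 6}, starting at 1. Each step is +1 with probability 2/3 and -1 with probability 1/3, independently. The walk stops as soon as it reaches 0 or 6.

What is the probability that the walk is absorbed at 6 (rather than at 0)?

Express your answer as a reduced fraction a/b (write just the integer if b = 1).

Answer: 32/63

Derivation:
Biased walk: p = 2/3, q = 1/3, r = q/p = 1/2
Gambler's ruin: P(hit 6 before 0 | start at 1) = (1 - r^a)/(1 - r^N)
r^1 = 1/2; r^6 = 1/64
P = (1 - 1/2) / (1 - 1/64) = 1/2 / 63/64 = 32/63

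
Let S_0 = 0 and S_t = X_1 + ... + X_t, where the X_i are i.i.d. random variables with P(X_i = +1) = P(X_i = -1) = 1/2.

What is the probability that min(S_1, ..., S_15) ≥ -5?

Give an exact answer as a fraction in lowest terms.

Let f(t,s) = #length-t paths at position s with S_1..S_t all ≥ -5.
f(t,s) = f(t-1,s-1) + f(t-1,s+1) for s ≥ -5; f(t,s) = 0 for s < -5.
t=0: f(0,0)=1
t=1: f(1,-1)=1 f(1,1)=1
t=2: f(2,-2)=1 f(2,0)=2 f(2,2)=1
t=3: f(3,-3)=1 f(3,-1)=3 f(3,1)=3 f(3,3)=1
t=4: f(4,-4)=1 f(4,-2)=4 f(4,0)=6 f(4,2)=4 f(4,4)=1
t=5: f(5,-5)=1 f(5,-3)=5 f(5,-1)=10 f(5,1)=10 f(5,3)=5 f(5,5)=1
t=6: f(6,-4)=6 f(6,-2)=15 f(6,0)=20 f(6,2)=15 f(6,4)=6 f(6,6)=1
t=7: f(7,-5)=6 f(7,-3)=21 f(7,-1)=35 f(7,1)=35 f(7,3)=21 f(7,5)=7 f(7,7)=1
t=8: f(8,-4)=27 f(8,-2)=56 f(8,0)=70 f(8,2)=56 f(8,4)=28 f(8,6)=8 f(8,8)=1
t=9: f(9,-5)=27 f(9,-3)=83 f(9,-1)=126 f(9,1)=126 f(9,3)=84 f(9,5)=36 f(9,7)=9 f(9,9)=1
t=10: f(10,-4)=110 f(10,-2)=209 f(10,0)=252 f(10,2)=210 f(10,4)=120 f(10,6)=45 f(10,8)=10 f(10,10)=1
t=11: f(11,-5)=110 f(11,-3)=319 f(11,-1)=461 f(11,1)=462 f(11,3)=330 f(11,5)=165 f(11,7)=55 f(11,9)=11 f(11,11)=1
t=12: f(12,-4)=429 f(12,-2)=780 f(12,0)=923 f(12,2)=792 f(12,4)=495 f(12,6)=220 f(12,8)=66 f(12,10)=12 f(12,12)=1
t=13: f(13,-5)=429 f(13,-3)=1209 f(13,-1)=1703 f(13,1)=1715 f(13,3)=1287 f(13,5)=715 f(13,7)=286 f(13,9)=78 f(13,11)=13 f(13,13)=1
t=14: f(14,-4)=1638 f(14,-2)=2912 f(14,0)=3418 f(14,2)=3002 f(14,4)=2002 f(14,6)=1001 f(14,8)=364 f(14,10)=91 f(14,12)=14 f(14,14)=1
t=15: f(15,-5)=1638 f(15,-3)=4550 f(15,-1)=6330 f(15,1)=6420 f(15,3)=5004 f(15,5)=3003 f(15,7)=1365 f(15,9)=455 f(15,11)=105 f(15,13)=15 f(15,15)=1
Σ_s f(15,s) = 28886
P = 28886/32768 = 14443/16384

Answer: 14443/16384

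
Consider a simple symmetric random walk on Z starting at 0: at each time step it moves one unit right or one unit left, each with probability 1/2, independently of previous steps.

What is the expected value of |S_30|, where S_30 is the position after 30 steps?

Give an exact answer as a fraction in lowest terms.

S_30 takes values m ≡ 0 (mod 2) with |m| ≤ 30; P(S_30=m) = C(30,(30+m)/2)/2^30.
Total paths: 2^30 = 1073741824
Distribution: P(S=-30)=1/1073741824, P(S=-28)=30/1073741824, P(S=-26)=435/1073741824, P(S=-24)=4060/1073741824, P(S=-22)=27405/1073741824, P(S=-20)=142506/1073741824, P(S=-18)=593775/1073741824, P(S=-16)=2035800/1073741824, P(S=-14)=5852925/1073741824, P(S=-12)=14307150/1073741824, P(S=-10)=30045015/1073741824, P(S=-8)=54627300/1073741824, P(S=-6)=86493225/1073741824, P(S=-4)=119759850/1073741824, P(S=-2)=145422675/1073741824, P(S=0)=155117520/1073741824, P(S=2)=145422675/1073741824, P(S=4)=119759850/1073741824, P(S=6)=86493225/1073741824, P(S=8)=54627300/1073741824, P(S=10)=30045015/1073741824, P(S=12)=14307150/1073741824, P(S=14)=5852925/1073741824, P(S=16)=2035800/1073741824, P(S=18)=593775/1073741824, P(S=20)=142506/1073741824, P(S=22)=27405/1073741824, P(S=24)=4060/1073741824, P(S=26)=435/1073741824, P(S=28)=30/1073741824, P(S=30)=1/1073741824
E[|S_30|] = Σ_m |m|·P(S_30=m) = 4653525600/1073741824 = 145422675/33554432

Answer: 145422675/33554432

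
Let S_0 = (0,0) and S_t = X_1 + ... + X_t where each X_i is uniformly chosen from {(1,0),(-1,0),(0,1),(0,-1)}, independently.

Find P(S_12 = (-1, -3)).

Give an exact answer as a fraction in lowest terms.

Answer: 49005/2097152

Derivation:
Let h be the number of horizontal steps (so 12-h are vertical). To end at (-1,-3) need (h-1)/2 right-steps and ((12-h)-3)/2 up-steps.
Sum over h with 1 ≤ h ≤ 9, h ≡ 1 (mod 2), 12-h ≡ 1 (mod 2):
h=1: C(12,1)·C(1,0)·C(11,4) = 12·1·330 = 3960
h=3: C(12,3)·C(3,1)·C(9,3) = 220·3·84 = 55440
h=5: C(12,5)·C(5,2)·C(7,2) = 792·10·21 = 166320
h=7: C(12,7)·C(7,3)·C(5,1) = 792·35·5 = 138600
h=9: C(12,9)·C(9,4)·C(3,0) = 220·126·1 = 27720
Total favorable: 392040
Total paths: 4^12 = 16777216
P = 392040/16777216 = 49005/2097152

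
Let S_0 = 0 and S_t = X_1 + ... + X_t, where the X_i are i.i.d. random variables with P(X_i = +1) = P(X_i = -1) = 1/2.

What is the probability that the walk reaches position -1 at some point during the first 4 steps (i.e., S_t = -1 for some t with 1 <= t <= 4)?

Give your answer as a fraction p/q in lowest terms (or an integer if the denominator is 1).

Count via complement. Let g(t,s) = #length-t paths at position s with S_1..S_t all ≠ -1.
g(t,s) = g(t-1,s-1) + g(t-1,s+1) for s ≠ -1; g(t,-1) = 0.
t=0: g(0,0)=1
t=1: g(1,1)=1
t=2: g(2,0)=1 g(2,2)=1
t=3: g(3,1)=2 g(3,3)=1
t=4: g(4,0)=2 g(4,2)=3 g(4,4)=1
Paths never hitting -1: Σ_s g(4,s) = 6
Paths hitting -1: 2^4 - 6 = 10
P = 10/16 = 5/8

Answer: 5/8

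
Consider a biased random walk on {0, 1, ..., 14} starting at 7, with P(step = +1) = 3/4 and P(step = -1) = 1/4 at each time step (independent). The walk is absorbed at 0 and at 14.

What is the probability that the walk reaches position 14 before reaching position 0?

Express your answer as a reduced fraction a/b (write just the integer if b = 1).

Answer: 2187/2188

Derivation:
Biased walk: p = 3/4, q = 1/4, r = q/p = 1/3
Gambler's ruin: P(hit 14 before 0 | start at 7) = (1 - r^a)/(1 - r^N)
r^7 = 1/2187; r^14 = 1/4782969
P = (1 - 1/2187) / (1 - 1/4782969) = 2186/2187 / 4782968/4782969 = 2187/2188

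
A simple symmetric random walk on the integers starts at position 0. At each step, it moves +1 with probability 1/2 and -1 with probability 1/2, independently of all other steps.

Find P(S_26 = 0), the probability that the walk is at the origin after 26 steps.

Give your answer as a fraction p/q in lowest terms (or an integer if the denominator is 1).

To return to 0 after 26 steps: need exactly 13 steps of +1 and 13 of -1.
Favorable paths: C(26,13) = 10400600
Total paths: 2^26 = 67108864
P = 10400600/67108864 = 1300075/8388608

Answer: 1300075/8388608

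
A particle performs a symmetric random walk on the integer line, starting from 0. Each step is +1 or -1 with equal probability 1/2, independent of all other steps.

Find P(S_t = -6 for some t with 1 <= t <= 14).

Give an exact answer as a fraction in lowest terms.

Answer: 1941/16384

Derivation:
Count via complement. Let g(t,s) = #length-t paths at position s with S_1..S_t all ≠ -6.
g(t,s) = g(t-1,s-1) + g(t-1,s+1) for s ≠ -6; g(t,-6) = 0.
t=0: g(0,0)=1
t=1: g(1,-1)=1 g(1,1)=1
t=2: g(2,-2)=1 g(2,0)=2 g(2,2)=1
t=3: g(3,-3)=1 g(3,-1)=3 g(3,1)=3 g(3,3)=1
t=4: g(4,-4)=1 g(4,-2)=4 g(4,0)=6 g(4,2)=4 g(4,4)=1
t=5: g(5,-5)=1 g(5,-3)=5 g(5,-1)=10 g(5,1)=10 g(5,3)=5 g(5,5)=1
t=6: g(6,-4)=6 g(6,-2)=15 g(6,0)=20 g(6,2)=15 g(6,4)=6 g(6,6)=1
t=7: g(7,-5)=6 g(7,-3)=21 g(7,-1)=35 g(7,1)=35 g(7,3)=21 g(7,5)=7 g(7,7)=1
t=8: g(8,-4)=27 g(8,-2)=56 g(8,0)=70 g(8,2)=56 g(8,4)=28 g(8,6)=8 g(8,8)=1
t=9: g(9,-5)=27 g(9,-3)=83 g(9,-1)=126 g(9,1)=126 g(9,3)=84 g(9,5)=36 g(9,7)=9 g(9,9)=1
t=10: g(10,-4)=110 g(10,-2)=209 g(10,0)=252 g(10,2)=210 g(10,4)=120 g(10,6)=45 g(10,8)=10 g(10,10)=1
t=11: g(11,-5)=110 g(11,-3)=319 g(11,-1)=461 g(11,1)=462 g(11,3)=330 g(11,5)=165 g(11,7)=55 g(11,9)=11 g(11,11)=1
t=12: g(12,-4)=429 g(12,-2)=780 g(12,0)=923 g(12,2)=792 g(12,4)=495 g(12,6)=220 g(12,8)=66 g(12,10)=12 g(12,12)=1
t=13: g(13,-5)=429 g(13,-3)=1209 g(13,-1)=1703 g(13,1)=1715 g(13,3)=1287 g(13,5)=715 g(13,7)=286 g(13,9)=78 g(13,11)=13 g(13,13)=1
t=14: g(14,-4)=1638 g(14,-2)=2912 g(14,0)=3418 g(14,2)=3002 g(14,4)=2002 g(14,6)=1001 g(14,8)=364 g(14,10)=91 g(14,12)=14 g(14,14)=1
Paths never hitting -6: Σ_s g(14,s) = 14443
Paths hitting -6: 2^14 - 14443 = 1941
P = 1941/16384 = 1941/16384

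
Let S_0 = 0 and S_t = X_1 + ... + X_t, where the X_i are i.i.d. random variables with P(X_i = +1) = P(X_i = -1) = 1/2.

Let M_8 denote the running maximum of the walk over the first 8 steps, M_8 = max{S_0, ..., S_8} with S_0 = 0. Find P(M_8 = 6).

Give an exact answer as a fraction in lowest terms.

Let M_8 = max(S_0,...,S_8). Use the reflection principle: for j ≥ 1, #{paths with M_8 ≥ j} = #{S_8 ≥ j} + #{S_8 ≥ j+1}.
By reflection, #{M_8 ≥ 6} = #{S_8 ≥ 6} + #{S_8 ≥ 7} = 9 + 1 = 10.
#{M_8 ≥ 7} = #{S_8 ≥ 7} + #{S_8 ≥ 8} = 1 + 1 = 2.
#{M_8 = 6} = 10 - 2 = 8.
P(M_8 = 6) = 8/256 = 1/32

Answer: 1/32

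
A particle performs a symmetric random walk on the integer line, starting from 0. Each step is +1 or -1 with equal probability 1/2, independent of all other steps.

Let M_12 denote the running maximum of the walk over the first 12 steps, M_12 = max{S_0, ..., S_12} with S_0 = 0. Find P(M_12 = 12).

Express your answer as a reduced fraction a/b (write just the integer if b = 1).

Answer: 1/4096

Derivation:
Let M_12 = max(S_0,...,S_12). Use the reflection principle: for j ≥ 1, #{paths with M_12 ≥ j} = #{S_12 ≥ j} + #{S_12 ≥ j+1}.
By reflection, #{M_12 ≥ 12} = #{S_12 ≥ 12} + #{S_12 ≥ 13} = 1 + 0 = 1.
#{M_12 ≥ 13} = #{S_12 ≥ 13} + #{S_12 ≥ 14} = 0 + 0 = 0.
#{M_12 = 12} = 1 - 0 = 1.
P(M_12 = 12) = 1/4096 = 1/4096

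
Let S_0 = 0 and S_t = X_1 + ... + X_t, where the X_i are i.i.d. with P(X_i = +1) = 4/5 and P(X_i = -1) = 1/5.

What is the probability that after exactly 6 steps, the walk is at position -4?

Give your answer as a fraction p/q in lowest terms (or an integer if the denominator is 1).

Answer: 24/15625

Derivation:
To reach position -4 after 6 steps: need 1 step of +1 and 5 steps of -1.
Number of such sequences: C(6,1) = 6
Each has probability (4/5)^1 · (1/5)^5 = 4/15625
P = 6 · 4/15625 = 24/15625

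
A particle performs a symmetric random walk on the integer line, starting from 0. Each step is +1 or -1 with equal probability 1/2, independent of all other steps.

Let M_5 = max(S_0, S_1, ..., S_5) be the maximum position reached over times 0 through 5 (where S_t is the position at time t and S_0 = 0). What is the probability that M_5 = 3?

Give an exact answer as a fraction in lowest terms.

Let M_5 = max(S_0,...,S_5). Use the reflection principle: for j ≥ 1, #{paths with M_5 ≥ j} = #{S_5 ≥ j} + #{S_5 ≥ j+1}.
By reflection, #{M_5 ≥ 3} = #{S_5 ≥ 3} + #{S_5 ≥ 4} = 6 + 1 = 7.
#{M_5 ≥ 4} = #{S_5 ≥ 4} + #{S_5 ≥ 5} = 1 + 1 = 2.
#{M_5 = 3} = 7 - 2 = 5.
P(M_5 = 3) = 5/32 = 5/32

Answer: 5/32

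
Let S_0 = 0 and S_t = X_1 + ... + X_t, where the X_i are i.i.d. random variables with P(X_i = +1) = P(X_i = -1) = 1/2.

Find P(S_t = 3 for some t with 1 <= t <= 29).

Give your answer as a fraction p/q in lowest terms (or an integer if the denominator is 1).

Answer: 313889477/536870912

Derivation:
Count via complement. Let g(t,s) = #length-t paths at position s with S_1..S_t all ≠ 3.
g(t,s) = g(t-1,s-1) + g(t-1,s+1) for s ≠ 3; g(t,3) = 0.
t=0: g(0,0)=1
t=1: g(1,-1)=1 g(1,1)=1
t=2: g(2,-2)=1 g(2,0)=2 g(2,2)=1
t=3: g(3,-3)=1 g(3,-1)=3 g(3,1)=3
t=4: g(4,-4)=1 g(4,-2)=4 g(4,0)=6 g(4,2)=3
t=5: g(5,-5)=1 g(5,-3)=5 g(5,-1)=10 g(5,1)=9
t=6: g(6,-6)=1 g(6,-4)=6 g(6,-2)=15 g(6,0)=19 g(6,2)=9
t=7: g(7,-7)=1 g(7,-5)=7 g(7,-3)=21 g(7,-1)=34 g(7,1)=28
t=8: g(8,-8)=1 g(8,-6)=8 g(8,-4)=28 g(8,-2)=55 g(8,0)=62 g(8,2)=28
t=9: g(9,-9)=1 g(9,-7)=9 g(9,-5)=36 g(9,-3)=83 g(9,-1)=117 g(9,1)=90
t=10: g(10,-10)=1 g(10,-8)=10 g(10,-6)=45 g(10,-4)=119 g(10,-2)=200 g(10,0)=207 g(10,2)=90
t=11: g(11,-11)=1 g(11,-9)=11 g(11,-7)=55 g(11,-5)=164 g(11,-3)=319 g(11,-1)=407 g(11,1)=297
t=12: g(12,-12)=1 g(12,-10)=12 g(12,-8)=66 g(12,-6)=219 g(12,-4)=483 g(12,-2)=726 g(12,0)=704 g(12,2)=297
t=13: g(13,-13)=1 g(13,-11)=13 g(13,-9)=78 g(13,-7)=285 g(13,-5)=702 g(13,-3)=1209 g(13,-1)=1430 g(13,1)=1001
t=14: g(14,-14)=1 g(14,-12)=14 g(14,-10)=91 g(14,-8)=363 g(14,-6)=987 g(14,-4)=1911 g(14,-2)=2639 g(14,0)=2431 g(14,2)=1001
t=15: g(15,-15)=1 g(15,-13)=15 g(15,-11)=105 g(15,-9)=454 g(15,-7)=1350 g(15,-5)=2898 g(15,-3)=4550 g(15,-1)=5070 g(15,1)=3432
t=16: g(16,-16)=1 g(16,-14)=16 g(16,-12)=120 g(16,-10)=559 g(16,-8)=1804 g(16,-6)=4248 g(16,-4)=7448 g(16,-2)=9620 g(16,0)=8502 g(16,2)=3432
t=17: g(17,-17)=1 g(17,-15)=17 g(17,-13)=136 g(17,-11)=679 g(17,-9)=2363 g(17,-7)=6052 g(17,-5)=11696 g(17,-3)=17068 g(17,-1)=18122 g(17,1)=11934
t=18: g(18,-18)=1 g(18,-16)=18 g(18,-14)=153 g(18,-12)=815 g(18,-10)=3042 g(18,-8)=8415 g(18,-6)=17748 g(18,-4)=28764 g(18,-2)=35190 g(18,0)=30056 g(18,2)=11934
t=19: g(19,-19)=1 g(19,-17)=19 g(19,-15)=171 g(19,-13)=968 g(19,-11)=3857 g(19,-9)=11457 g(19,-7)=26163 g(19,-5)=46512 g(19,-3)=63954 g(19,-1)=65246 g(19,1)=41990
t=20: g(20,-20)=1 g(20,-18)=20 g(20,-16)=190 g(20,-14)=1139 g(20,-12)=4825 g(20,-10)=15314 g(20,-8)=37620 g(20,-6)=72675 g(20,-4)=110466 g(20,-2)=129200 g(20,0)=107236 g(20,2)=41990
t=21: g(21,-21)=1 g(21,-19)=21 g(21,-17)=210 g(21,-15)=1329 g(21,-13)=5964 g(21,-11)=20139 g(21,-9)=52934 g(21,-7)=110295 g(21,-5)=183141 g(21,-3)=239666 g(21,-1)=236436 g(21,1)=149226
t=22: g(22,-22)=1 g(22,-20)=22 g(22,-18)=231 g(22,-16)=1539 g(22,-14)=7293 g(22,-12)=26103 g(22,-10)=73073 g(22,-8)=163229 g(22,-6)=293436 g(22,-4)=422807 g(22,-2)=476102 g(22,0)=385662 g(22,2)=149226
t=23: g(23,-23)=1 g(23,-21)=23 g(23,-19)=253 g(23,-17)=1770 g(23,-15)=8832 g(23,-13)=33396 g(23,-11)=99176 g(23,-9)=236302 g(23,-7)=456665 g(23,-5)=716243 g(23,-3)=898909 g(23,-1)=861764 g(23,1)=534888
t=24: g(24,-24)=1 g(24,-22)=24 g(24,-20)=276 g(24,-18)=2023 g(24,-16)=10602 g(24,-14)=42228 g(24,-12)=132572 g(24,-10)=335478 g(24,-8)=692967 g(24,-6)=1172908 g(24,-4)=1615152 g(24,-2)=1760673 g(24,0)=1396652 g(24,2)=534888
t=25: g(25,-25)=1 g(25,-23)=25 g(25,-21)=300 g(25,-19)=2299 g(25,-17)=12625 g(25,-15)=52830 g(25,-13)=174800 g(25,-11)=468050 g(25,-9)=1028445 g(25,-7)=1865875 g(25,-5)=2788060 g(25,-3)=3375825 g(25,-1)=3157325 g(25,1)=1931540
t=26: g(26,-26)=1 g(26,-24)=26 g(26,-22)=325 g(26,-20)=2599 g(26,-18)=14924 g(26,-16)=65455 g(26,-14)=227630 g(26,-12)=642850 g(26,-10)=1496495 g(26,-8)=2894320 g(26,-6)=4653935 g(26,-4)=6163885 g(26,-2)=6533150 g(26,0)=5088865 g(26,2)=1931540
t=27: g(27,-27)=1 g(27,-25)=27 g(27,-23)=351 g(27,-21)=2924 g(27,-19)=17523 g(27,-17)=80379 g(27,-15)=293085 g(27,-13)=870480 g(27,-11)=2139345 g(27,-9)=4390815 g(27,-7)=7548255 g(27,-5)=10817820 g(27,-3)=12697035 g(27,-1)=11622015 g(27,1)=7020405
t=28: g(28,-28)=1 g(28,-26)=28 g(28,-24)=378 g(28,-22)=3275 g(28,-20)=20447 g(28,-18)=97902 g(28,-16)=373464 g(28,-14)=1163565 g(28,-12)=3009825 g(28,-10)=6530160 g(28,-8)=11939070 g(28,-6)=18366075 g(28,-4)=23514855 g(28,-2)=24319050 g(28,0)=18642420 g(28,2)=7020405
t=29: g(29,-29)=1 g(29,-27)=29 g(29,-25)=406 g(29,-23)=3653 g(29,-21)=23722 g(29,-19)=118349 g(29,-17)=471366 g(29,-15)=1537029 g(29,-13)=4173390 g(29,-11)=9539985 g(29,-9)=18469230 g(29,-7)=30305145 g(29,-5)=41880930 g(29,-3)=47833905 g(29,-1)=42961470 g(29,1)=25662825
Paths never hitting 3: Σ_s g(29,s) = 222981435
Paths hitting 3: 2^29 - 222981435 = 313889477
P = 313889477/536870912 = 313889477/536870912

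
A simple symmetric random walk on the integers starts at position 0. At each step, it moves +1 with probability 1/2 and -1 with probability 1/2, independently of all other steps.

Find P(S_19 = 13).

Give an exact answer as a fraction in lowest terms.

Answer: 969/524288

Derivation:
To reach position 13 after 19 steps: need 16 steps of +1 and 3 of -1.
Favorable paths: C(19,16) = 969
Total paths: 2^19 = 524288
P = 969/524288 = 969/524288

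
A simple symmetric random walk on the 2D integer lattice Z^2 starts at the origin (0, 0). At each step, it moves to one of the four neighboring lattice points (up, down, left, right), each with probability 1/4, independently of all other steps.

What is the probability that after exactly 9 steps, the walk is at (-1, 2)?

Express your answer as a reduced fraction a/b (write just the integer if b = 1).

Answer: 1323/32768

Derivation:
Let h be the number of horizontal steps (so 9-h are vertical). To end at (-1,2) need (h-1)/2 right-steps and ((9-h)+2)/2 up-steps.
Sum over h with 1 ≤ h ≤ 7, h ≡ 1 (mod 2), 9-h ≡ 0 (mod 2):
h=1: C(9,1)·C(1,0)·C(8,5) = 9·1·56 = 504
h=3: C(9,3)·C(3,1)·C(6,4) = 84·3·15 = 3780
h=5: C(9,5)·C(5,2)·C(4,3) = 126·10·4 = 5040
h=7: C(9,7)·C(7,3)·C(2,2) = 36·35·1 = 1260
Total favorable: 10584
Total paths: 4^9 = 262144
P = 10584/262144 = 1323/32768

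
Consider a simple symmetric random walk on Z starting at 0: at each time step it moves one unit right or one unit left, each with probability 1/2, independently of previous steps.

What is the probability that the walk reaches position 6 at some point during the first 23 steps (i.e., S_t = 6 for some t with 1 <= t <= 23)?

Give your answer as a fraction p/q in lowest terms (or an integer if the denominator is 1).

Answer: 440485/2097152

Derivation:
Count via complement. Let g(t,s) = #length-t paths at position s with S_1..S_t all ≠ 6.
g(t,s) = g(t-1,s-1) + g(t-1,s+1) for s ≠ 6; g(t,6) = 0.
t=0: g(0,0)=1
t=1: g(1,-1)=1 g(1,1)=1
t=2: g(2,-2)=1 g(2,0)=2 g(2,2)=1
t=3: g(3,-3)=1 g(3,-1)=3 g(3,1)=3 g(3,3)=1
t=4: g(4,-4)=1 g(4,-2)=4 g(4,0)=6 g(4,2)=4 g(4,4)=1
t=5: g(5,-5)=1 g(5,-3)=5 g(5,-1)=10 g(5,1)=10 g(5,3)=5 g(5,5)=1
t=6: g(6,-6)=1 g(6,-4)=6 g(6,-2)=15 g(6,0)=20 g(6,2)=15 g(6,4)=6
t=7: g(7,-7)=1 g(7,-5)=7 g(7,-3)=21 g(7,-1)=35 g(7,1)=35 g(7,3)=21 g(7,5)=6
t=8: g(8,-8)=1 g(8,-6)=8 g(8,-4)=28 g(8,-2)=56 g(8,0)=70 g(8,2)=56 g(8,4)=27
t=9: g(9,-9)=1 g(9,-7)=9 g(9,-5)=36 g(9,-3)=84 g(9,-1)=126 g(9,1)=126 g(9,3)=83 g(9,5)=27
t=10: g(10,-10)=1 g(10,-8)=10 g(10,-6)=45 g(10,-4)=120 g(10,-2)=210 g(10,0)=252 g(10,2)=209 g(10,4)=110
t=11: g(11,-11)=1 g(11,-9)=11 g(11,-7)=55 g(11,-5)=165 g(11,-3)=330 g(11,-1)=462 g(11,1)=461 g(11,3)=319 g(11,5)=110
t=12: g(12,-12)=1 g(12,-10)=12 g(12,-8)=66 g(12,-6)=220 g(12,-4)=495 g(12,-2)=792 g(12,0)=923 g(12,2)=780 g(12,4)=429
t=13: g(13,-13)=1 g(13,-11)=13 g(13,-9)=78 g(13,-7)=286 g(13,-5)=715 g(13,-3)=1287 g(13,-1)=1715 g(13,1)=1703 g(13,3)=1209 g(13,5)=429
t=14: g(14,-14)=1 g(14,-12)=14 g(14,-10)=91 g(14,-8)=364 g(14,-6)=1001 g(14,-4)=2002 g(14,-2)=3002 g(14,0)=3418 g(14,2)=2912 g(14,4)=1638
t=15: g(15,-15)=1 g(15,-13)=15 g(15,-11)=105 g(15,-9)=455 g(15,-7)=1365 g(15,-5)=3003 g(15,-3)=5004 g(15,-1)=6420 g(15,1)=6330 g(15,3)=4550 g(15,5)=1638
t=16: g(16,-16)=1 g(16,-14)=16 g(16,-12)=120 g(16,-10)=560 g(16,-8)=1820 g(16,-6)=4368 g(16,-4)=8007 g(16,-2)=11424 g(16,0)=12750 g(16,2)=10880 g(16,4)=6188
t=17: g(17,-17)=1 g(17,-15)=17 g(17,-13)=136 g(17,-11)=680 g(17,-9)=2380 g(17,-7)=6188 g(17,-5)=12375 g(17,-3)=19431 g(17,-1)=24174 g(17,1)=23630 g(17,3)=17068 g(17,5)=6188
t=18: g(18,-18)=1 g(18,-16)=18 g(18,-14)=153 g(18,-12)=816 g(18,-10)=3060 g(18,-8)=8568 g(18,-6)=18563 g(18,-4)=31806 g(18,-2)=43605 g(18,0)=47804 g(18,2)=40698 g(18,4)=23256
t=19: g(19,-19)=1 g(19,-17)=19 g(19,-15)=171 g(19,-13)=969 g(19,-11)=3876 g(19,-9)=11628 g(19,-7)=27131 g(19,-5)=50369 g(19,-3)=75411 g(19,-1)=91409 g(19,1)=88502 g(19,3)=63954 g(19,5)=23256
t=20: g(20,-20)=1 g(20,-18)=20 g(20,-16)=190 g(20,-14)=1140 g(20,-12)=4845 g(20,-10)=15504 g(20,-8)=38759 g(20,-6)=77500 g(20,-4)=125780 g(20,-2)=166820 g(20,0)=179911 g(20,2)=152456 g(20,4)=87210
t=21: g(21,-21)=1 g(21,-19)=21 g(21,-17)=210 g(21,-15)=1330 g(21,-13)=5985 g(21,-11)=20349 g(21,-9)=54263 g(21,-7)=116259 g(21,-5)=203280 g(21,-3)=292600 g(21,-1)=346731 g(21,1)=332367 g(21,3)=239666 g(21,5)=87210
t=22: g(22,-22)=1 g(22,-20)=22 g(22,-18)=231 g(22,-16)=1540 g(22,-14)=7315 g(22,-12)=26334 g(22,-10)=74612 g(22,-8)=170522 g(22,-6)=319539 g(22,-4)=495880 g(22,-2)=639331 g(22,0)=679098 g(22,2)=572033 g(22,4)=326876
t=23: g(23,-23)=1 g(23,-21)=23 g(23,-19)=253 g(23,-17)=1771 g(23,-15)=8855 g(23,-13)=33649 g(23,-11)=100946 g(23,-9)=245134 g(23,-7)=490061 g(23,-5)=815419 g(23,-3)=1135211 g(23,-1)=1318429 g(23,1)=1251131 g(23,3)=898909 g(23,5)=326876
Paths never hitting 6: Σ_s g(23,s) = 6626668
Paths hitting 6: 2^23 - 6626668 = 1761940
P = 1761940/8388608 = 440485/2097152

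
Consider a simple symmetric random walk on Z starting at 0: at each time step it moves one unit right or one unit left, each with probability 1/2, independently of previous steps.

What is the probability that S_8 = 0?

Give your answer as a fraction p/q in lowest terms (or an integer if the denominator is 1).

To reach position 0 after 8 steps: need 4 steps of +1 and 4 of -1.
Favorable paths: C(8,4) = 70
Total paths: 2^8 = 256
P = 70/256 = 35/128

Answer: 35/128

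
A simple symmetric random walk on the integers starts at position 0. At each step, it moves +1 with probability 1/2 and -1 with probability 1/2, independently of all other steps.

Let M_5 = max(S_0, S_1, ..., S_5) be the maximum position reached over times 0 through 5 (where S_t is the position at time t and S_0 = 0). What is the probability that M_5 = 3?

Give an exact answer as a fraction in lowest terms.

Answer: 5/32

Derivation:
Let M_5 = max(S_0,...,S_5). Use the reflection principle: for j ≥ 1, #{paths with M_5 ≥ j} = #{S_5 ≥ j} + #{S_5 ≥ j+1}.
By reflection, #{M_5 ≥ 3} = #{S_5 ≥ 3} + #{S_5 ≥ 4} = 6 + 1 = 7.
#{M_5 ≥ 4} = #{S_5 ≥ 4} + #{S_5 ≥ 5} = 1 + 1 = 2.
#{M_5 = 3} = 7 - 2 = 5.
P(M_5 = 3) = 5/32 = 5/32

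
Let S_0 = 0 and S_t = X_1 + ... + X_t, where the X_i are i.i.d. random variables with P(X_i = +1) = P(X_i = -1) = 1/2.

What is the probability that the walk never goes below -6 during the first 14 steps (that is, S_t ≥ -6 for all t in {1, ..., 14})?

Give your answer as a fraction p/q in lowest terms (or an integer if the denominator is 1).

Let f(t,s) = #length-t paths at position s with S_1..S_t all ≥ -6.
f(t,s) = f(t-1,s-1) + f(t-1,s+1) for s ≥ -6; f(t,s) = 0 for s < -6.
t=0: f(0,0)=1
t=1: f(1,-1)=1 f(1,1)=1
t=2: f(2,-2)=1 f(2,0)=2 f(2,2)=1
t=3: f(3,-3)=1 f(3,-1)=3 f(3,1)=3 f(3,3)=1
t=4: f(4,-4)=1 f(4,-2)=4 f(4,0)=6 f(4,2)=4 f(4,4)=1
t=5: f(5,-5)=1 f(5,-3)=5 f(5,-1)=10 f(5,1)=10 f(5,3)=5 f(5,5)=1
t=6: f(6,-6)=1 f(6,-4)=6 f(6,-2)=15 f(6,0)=20 f(6,2)=15 f(6,4)=6 f(6,6)=1
t=7: f(7,-5)=7 f(7,-3)=21 f(7,-1)=35 f(7,1)=35 f(7,3)=21 f(7,5)=7 f(7,7)=1
t=8: f(8,-6)=7 f(8,-4)=28 f(8,-2)=56 f(8,0)=70 f(8,2)=56 f(8,4)=28 f(8,6)=8 f(8,8)=1
t=9: f(9,-5)=35 f(9,-3)=84 f(9,-1)=126 f(9,1)=126 f(9,3)=84 f(9,5)=36 f(9,7)=9 f(9,9)=1
t=10: f(10,-6)=35 f(10,-4)=119 f(10,-2)=210 f(10,0)=252 f(10,2)=210 f(10,4)=120 f(10,6)=45 f(10,8)=10 f(10,10)=1
t=11: f(11,-5)=154 f(11,-3)=329 f(11,-1)=462 f(11,1)=462 f(11,3)=330 f(11,5)=165 f(11,7)=55 f(11,9)=11 f(11,11)=1
t=12: f(12,-6)=154 f(12,-4)=483 f(12,-2)=791 f(12,0)=924 f(12,2)=792 f(12,4)=495 f(12,6)=220 f(12,8)=66 f(12,10)=12 f(12,12)=1
t=13: f(13,-5)=637 f(13,-3)=1274 f(13,-1)=1715 f(13,1)=1716 f(13,3)=1287 f(13,5)=715 f(13,7)=286 f(13,9)=78 f(13,11)=13 f(13,13)=1
t=14: f(14,-6)=637 f(14,-4)=1911 f(14,-2)=2989 f(14,0)=3431 f(14,2)=3003 f(14,4)=2002 f(14,6)=1001 f(14,8)=364 f(14,10)=91 f(14,12)=14 f(14,14)=1
Σ_s f(14,s) = 15444
P = 15444/16384 = 3861/4096

Answer: 3861/4096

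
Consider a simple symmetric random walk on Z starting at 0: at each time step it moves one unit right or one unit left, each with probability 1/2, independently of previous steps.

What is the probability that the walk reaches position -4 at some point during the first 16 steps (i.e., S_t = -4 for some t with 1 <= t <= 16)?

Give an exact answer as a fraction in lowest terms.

Answer: 10889/32768

Derivation:
Count via complement. Let g(t,s) = #length-t paths at position s with S_1..S_t all ≠ -4.
g(t,s) = g(t-1,s-1) + g(t-1,s+1) for s ≠ -4; g(t,-4) = 0.
t=0: g(0,0)=1
t=1: g(1,-1)=1 g(1,1)=1
t=2: g(2,-2)=1 g(2,0)=2 g(2,2)=1
t=3: g(3,-3)=1 g(3,-1)=3 g(3,1)=3 g(3,3)=1
t=4: g(4,-2)=4 g(4,0)=6 g(4,2)=4 g(4,4)=1
t=5: g(5,-3)=4 g(5,-1)=10 g(5,1)=10 g(5,3)=5 g(5,5)=1
t=6: g(6,-2)=14 g(6,0)=20 g(6,2)=15 g(6,4)=6 g(6,6)=1
t=7: g(7,-3)=14 g(7,-1)=34 g(7,1)=35 g(7,3)=21 g(7,5)=7 g(7,7)=1
t=8: g(8,-2)=48 g(8,0)=69 g(8,2)=56 g(8,4)=28 g(8,6)=8 g(8,8)=1
t=9: g(9,-3)=48 g(9,-1)=117 g(9,1)=125 g(9,3)=84 g(9,5)=36 g(9,7)=9 g(9,9)=1
t=10: g(10,-2)=165 g(10,0)=242 g(10,2)=209 g(10,4)=120 g(10,6)=45 g(10,8)=10 g(10,10)=1
t=11: g(11,-3)=165 g(11,-1)=407 g(11,1)=451 g(11,3)=329 g(11,5)=165 g(11,7)=55 g(11,9)=11 g(11,11)=1
t=12: g(12,-2)=572 g(12,0)=858 g(12,2)=780 g(12,4)=494 g(12,6)=220 g(12,8)=66 g(12,10)=12 g(12,12)=1
t=13: g(13,-3)=572 g(13,-1)=1430 g(13,1)=1638 g(13,3)=1274 g(13,5)=714 g(13,7)=286 g(13,9)=78 g(13,11)=13 g(13,13)=1
t=14: g(14,-2)=2002 g(14,0)=3068 g(14,2)=2912 g(14,4)=1988 g(14,6)=1000 g(14,8)=364 g(14,10)=91 g(14,12)=14 g(14,14)=1
t=15: g(15,-3)=2002 g(15,-1)=5070 g(15,1)=5980 g(15,3)=4900 g(15,5)=2988 g(15,7)=1364 g(15,9)=455 g(15,11)=105 g(15,13)=15 g(15,15)=1
t=16: g(16,-2)=7072 g(16,0)=11050 g(16,2)=10880 g(16,4)=7888 g(16,6)=4352 g(16,8)=1819 g(16,10)=560 g(16,12)=120 g(16,14)=16 g(16,16)=1
Paths never hitting -4: Σ_s g(16,s) = 43758
Paths hitting -4: 2^16 - 43758 = 21778
P = 21778/65536 = 10889/32768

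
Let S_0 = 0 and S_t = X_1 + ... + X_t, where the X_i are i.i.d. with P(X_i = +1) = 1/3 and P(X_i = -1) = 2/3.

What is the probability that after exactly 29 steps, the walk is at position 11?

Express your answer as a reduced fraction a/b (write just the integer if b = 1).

To reach position 11 after 29 steps: need 20 steps of +1 and 9 steps of -1.
Number of such sequences: C(29,20) = 10015005
Each has probability (1/3)^20 · (2/3)^9 = 512/68630377364883
P = 10015005 · 512/68630377364883 = 1709227520/22876792454961

Answer: 1709227520/22876792454961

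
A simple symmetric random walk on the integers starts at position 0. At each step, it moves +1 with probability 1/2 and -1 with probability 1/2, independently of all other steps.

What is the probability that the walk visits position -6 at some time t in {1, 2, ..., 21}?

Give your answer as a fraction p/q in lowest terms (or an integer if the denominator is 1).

Count via complement. Let g(t,s) = #length-t paths at position s with S_1..S_t all ≠ -6.
g(t,s) = g(t-1,s-1) + g(t-1,s+1) for s ≠ -6; g(t,-6) = 0.
t=0: g(0,0)=1
t=1: g(1,-1)=1 g(1,1)=1
t=2: g(2,-2)=1 g(2,0)=2 g(2,2)=1
t=3: g(3,-3)=1 g(3,-1)=3 g(3,1)=3 g(3,3)=1
t=4: g(4,-4)=1 g(4,-2)=4 g(4,0)=6 g(4,2)=4 g(4,4)=1
t=5: g(5,-5)=1 g(5,-3)=5 g(5,-1)=10 g(5,1)=10 g(5,3)=5 g(5,5)=1
t=6: g(6,-4)=6 g(6,-2)=15 g(6,0)=20 g(6,2)=15 g(6,4)=6 g(6,6)=1
t=7: g(7,-5)=6 g(7,-3)=21 g(7,-1)=35 g(7,1)=35 g(7,3)=21 g(7,5)=7 g(7,7)=1
t=8: g(8,-4)=27 g(8,-2)=56 g(8,0)=70 g(8,2)=56 g(8,4)=28 g(8,6)=8 g(8,8)=1
t=9: g(9,-5)=27 g(9,-3)=83 g(9,-1)=126 g(9,1)=126 g(9,3)=84 g(9,5)=36 g(9,7)=9 g(9,9)=1
t=10: g(10,-4)=110 g(10,-2)=209 g(10,0)=252 g(10,2)=210 g(10,4)=120 g(10,6)=45 g(10,8)=10 g(10,10)=1
t=11: g(11,-5)=110 g(11,-3)=319 g(11,-1)=461 g(11,1)=462 g(11,3)=330 g(11,5)=165 g(11,7)=55 g(11,9)=11 g(11,11)=1
t=12: g(12,-4)=429 g(12,-2)=780 g(12,0)=923 g(12,2)=792 g(12,4)=495 g(12,6)=220 g(12,8)=66 g(12,10)=12 g(12,12)=1
t=13: g(13,-5)=429 g(13,-3)=1209 g(13,-1)=1703 g(13,1)=1715 g(13,3)=1287 g(13,5)=715 g(13,7)=286 g(13,9)=78 g(13,11)=13 g(13,13)=1
t=14: g(14,-4)=1638 g(14,-2)=2912 g(14,0)=3418 g(14,2)=3002 g(14,4)=2002 g(14,6)=1001 g(14,8)=364 g(14,10)=91 g(14,12)=14 g(14,14)=1
t=15: g(15,-5)=1638 g(15,-3)=4550 g(15,-1)=6330 g(15,1)=6420 g(15,3)=5004 g(15,5)=3003 g(15,7)=1365 g(15,9)=455 g(15,11)=105 g(15,13)=15 g(15,15)=1
t=16: g(16,-4)=6188 g(16,-2)=10880 g(16,0)=12750 g(16,2)=11424 g(16,4)=8007 g(16,6)=4368 g(16,8)=1820 g(16,10)=560 g(16,12)=120 g(16,14)=16 g(16,16)=1
t=17: g(17,-5)=6188 g(17,-3)=17068 g(17,-1)=23630 g(17,1)=24174 g(17,3)=19431 g(17,5)=12375 g(17,7)=6188 g(17,9)=2380 g(17,11)=680 g(17,13)=136 g(17,15)=17 g(17,17)=1
t=18: g(18,-4)=23256 g(18,-2)=40698 g(18,0)=47804 g(18,2)=43605 g(18,4)=31806 g(18,6)=18563 g(18,8)=8568 g(18,10)=3060 g(18,12)=816 g(18,14)=153 g(18,16)=18 g(18,18)=1
t=19: g(19,-5)=23256 g(19,-3)=63954 g(19,-1)=88502 g(19,1)=91409 g(19,3)=75411 g(19,5)=50369 g(19,7)=27131 g(19,9)=11628 g(19,11)=3876 g(19,13)=969 g(19,15)=171 g(19,17)=19 g(19,19)=1
t=20: g(20,-4)=87210 g(20,-2)=152456 g(20,0)=179911 g(20,2)=166820 g(20,4)=125780 g(20,6)=77500 g(20,8)=38759 g(20,10)=15504 g(20,12)=4845 g(20,14)=1140 g(20,16)=190 g(20,18)=20 g(20,20)=1
t=21: g(21,-5)=87210 g(21,-3)=239666 g(21,-1)=332367 g(21,1)=346731 g(21,3)=292600 g(21,5)=203280 g(21,7)=116259 g(21,9)=54263 g(21,11)=20349 g(21,13)=5985 g(21,15)=1330 g(21,17)=210 g(21,19)=21 g(21,21)=1
Paths never hitting -6: Σ_s g(21,s) = 1700272
Paths hitting -6: 2^21 - 1700272 = 396880
P = 396880/2097152 = 24805/131072

Answer: 24805/131072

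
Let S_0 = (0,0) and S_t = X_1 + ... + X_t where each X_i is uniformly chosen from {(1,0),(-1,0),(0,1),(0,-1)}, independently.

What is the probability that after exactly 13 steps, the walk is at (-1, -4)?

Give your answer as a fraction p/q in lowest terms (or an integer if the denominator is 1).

Let h be the number of horizontal steps (so 13-h are vertical). To end at (-1,-4) need (h-1)/2 right-steps and ((13-h)-4)/2 up-steps.
Sum over h with 1 ≤ h ≤ 9, h ≡ 1 (mod 2), 13-h ≡ 0 (mod 2):
h=1: C(13,1)·C(1,0)·C(12,4) = 13·1·495 = 6435
h=3: C(13,3)·C(3,1)·C(10,3) = 286·3·120 = 102960
h=5: C(13,5)·C(5,2)·C(8,2) = 1287·10·28 = 360360
h=7: C(13,7)·C(7,3)·C(6,1) = 1716·35·6 = 360360
h=9: C(13,9)·C(9,4)·C(4,0) = 715·126·1 = 90090
Total favorable: 920205
Total paths: 4^13 = 67108864
P = 920205/67108864 = 920205/67108864

Answer: 920205/67108864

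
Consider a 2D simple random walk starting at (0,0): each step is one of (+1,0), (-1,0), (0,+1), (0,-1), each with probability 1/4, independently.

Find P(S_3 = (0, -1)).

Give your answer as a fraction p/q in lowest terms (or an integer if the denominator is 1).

Let h be the number of horizontal steps (so 3-h are vertical). To end at (0,-1) need (h+0)/2 right-steps and ((3-h)-1)/2 up-steps.
Sum over h with 0 ≤ h ≤ 2, h ≡ 0 (mod 2), 3-h ≡ 1 (mod 2):
h=0: C(3,0)·C(0,0)·C(3,1) = 1·1·3 = 3
h=2: C(3,2)·C(2,1)·C(1,0) = 3·2·1 = 6
Total favorable: 9
Total paths: 4^3 = 64
P = 9/64 = 9/64

Answer: 9/64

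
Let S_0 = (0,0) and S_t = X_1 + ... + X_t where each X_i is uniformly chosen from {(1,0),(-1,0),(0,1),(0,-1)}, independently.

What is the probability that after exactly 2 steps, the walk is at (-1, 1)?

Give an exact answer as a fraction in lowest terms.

Let h be the number of horizontal steps (so 2-h are vertical). To end at (-1,1) need (h-1)/2 right-steps and ((2-h)+1)/2 up-steps.
Sum over h with 1 ≤ h ≤ 1, h ≡ 1 (mod 2), 2-h ≡ 1 (mod 2):
h=1: C(2,1)·C(1,0)·C(1,1) = 2·1·1 = 2
Total favorable: 2
Total paths: 4^2 = 16
P = 2/16 = 1/8

Answer: 1/8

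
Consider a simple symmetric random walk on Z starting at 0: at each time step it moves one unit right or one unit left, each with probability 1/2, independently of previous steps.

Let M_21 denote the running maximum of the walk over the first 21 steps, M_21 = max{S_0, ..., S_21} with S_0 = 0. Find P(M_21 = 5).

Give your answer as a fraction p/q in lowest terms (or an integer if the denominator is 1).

Let M_21 = max(S_0,...,S_21). Use the reflection principle: for j ≥ 1, #{paths with M_21 ≥ j} = #{S_21 ≥ j} + #{S_21 ≥ j+1}.
By reflection, #{M_21 ≥ 5} = #{S_21 ≥ 5} + #{S_21 ≥ 6} = 401930 + 198440 = 600370.
#{M_21 ≥ 6} = #{S_21 ≥ 6} + #{S_21 ≥ 7} = 198440 + 198440 = 396880.
#{M_21 = 5} = 600370 - 396880 = 203490.
P(M_21 = 5) = 203490/2097152 = 101745/1048576

Answer: 101745/1048576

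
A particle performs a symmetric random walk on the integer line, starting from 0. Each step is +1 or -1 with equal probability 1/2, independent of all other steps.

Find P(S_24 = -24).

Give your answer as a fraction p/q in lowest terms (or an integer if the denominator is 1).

To reach position -24 after 24 steps: need 0 steps of +1 and 24 of -1.
Favorable paths: C(24,0) = 1
Total paths: 2^24 = 16777216
P = 1/16777216 = 1/16777216

Answer: 1/16777216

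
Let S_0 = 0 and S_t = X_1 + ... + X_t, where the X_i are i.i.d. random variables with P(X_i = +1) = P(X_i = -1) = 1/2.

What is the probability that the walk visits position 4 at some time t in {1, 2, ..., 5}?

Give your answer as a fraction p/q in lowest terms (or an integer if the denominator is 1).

Count via complement. Let g(t,s) = #length-t paths at position s with S_1..S_t all ≠ 4.
g(t,s) = g(t-1,s-1) + g(t-1,s+1) for s ≠ 4; g(t,4) = 0.
t=0: g(0,0)=1
t=1: g(1,-1)=1 g(1,1)=1
t=2: g(2,-2)=1 g(2,0)=2 g(2,2)=1
t=3: g(3,-3)=1 g(3,-1)=3 g(3,1)=3 g(3,3)=1
t=4: g(4,-4)=1 g(4,-2)=4 g(4,0)=6 g(4,2)=4
t=5: g(5,-5)=1 g(5,-3)=5 g(5,-1)=10 g(5,1)=10 g(5,3)=4
Paths never hitting 4: Σ_s g(5,s) = 30
Paths hitting 4: 2^5 - 30 = 2
P = 2/32 = 1/16

Answer: 1/16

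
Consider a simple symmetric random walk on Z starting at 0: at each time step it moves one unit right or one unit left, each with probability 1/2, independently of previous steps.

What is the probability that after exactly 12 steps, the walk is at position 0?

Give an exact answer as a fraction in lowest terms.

Answer: 231/1024

Derivation:
To reach position 0 after 12 steps: need 6 steps of +1 and 6 of -1.
Favorable paths: C(12,6) = 924
Total paths: 2^12 = 4096
P = 924/4096 = 231/1024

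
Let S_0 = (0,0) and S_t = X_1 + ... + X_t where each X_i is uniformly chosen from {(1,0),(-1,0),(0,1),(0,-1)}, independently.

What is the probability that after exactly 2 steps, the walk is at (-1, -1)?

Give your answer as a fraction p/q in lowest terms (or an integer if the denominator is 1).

Let h be the number of horizontal steps (so 2-h are vertical). To end at (-1,-1) need (h-1)/2 right-steps and ((2-h)-1)/2 up-steps.
Sum over h with 1 ≤ h ≤ 1, h ≡ 1 (mod 2), 2-h ≡ 1 (mod 2):
h=1: C(2,1)·C(1,0)·C(1,0) = 2·1·1 = 2
Total favorable: 2
Total paths: 4^2 = 16
P = 2/16 = 1/8

Answer: 1/8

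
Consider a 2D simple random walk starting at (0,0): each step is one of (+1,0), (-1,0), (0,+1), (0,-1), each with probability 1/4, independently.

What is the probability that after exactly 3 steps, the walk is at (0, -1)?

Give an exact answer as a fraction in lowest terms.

Let h be the number of horizontal steps (so 3-h are vertical). To end at (0,-1) need (h+0)/2 right-steps and ((3-h)-1)/2 up-steps.
Sum over h with 0 ≤ h ≤ 2, h ≡ 0 (mod 2), 3-h ≡ 1 (mod 2):
h=0: C(3,0)·C(0,0)·C(3,1) = 1·1·3 = 3
h=2: C(3,2)·C(2,1)·C(1,0) = 3·2·1 = 6
Total favorable: 9
Total paths: 4^3 = 64
P = 9/64 = 9/64

Answer: 9/64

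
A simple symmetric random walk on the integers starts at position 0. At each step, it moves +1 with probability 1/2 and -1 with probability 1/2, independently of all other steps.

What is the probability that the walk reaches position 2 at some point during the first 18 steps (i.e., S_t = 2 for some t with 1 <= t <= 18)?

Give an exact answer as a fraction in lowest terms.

Count via complement. Let g(t,s) = #length-t paths at position s with S_1..S_t all ≠ 2.
g(t,s) = g(t-1,s-1) + g(t-1,s+1) for s ≠ 2; g(t,2) = 0.
t=0: g(0,0)=1
t=1: g(1,-1)=1 g(1,1)=1
t=2: g(2,-2)=1 g(2,0)=2
t=3: g(3,-3)=1 g(3,-1)=3 g(3,1)=2
t=4: g(4,-4)=1 g(4,-2)=4 g(4,0)=5
t=5: g(5,-5)=1 g(5,-3)=5 g(5,-1)=9 g(5,1)=5
t=6: g(6,-6)=1 g(6,-4)=6 g(6,-2)=14 g(6,0)=14
t=7: g(7,-7)=1 g(7,-5)=7 g(7,-3)=20 g(7,-1)=28 g(7,1)=14
t=8: g(8,-8)=1 g(8,-6)=8 g(8,-4)=27 g(8,-2)=48 g(8,0)=42
t=9: g(9,-9)=1 g(9,-7)=9 g(9,-5)=35 g(9,-3)=75 g(9,-1)=90 g(9,1)=42
t=10: g(10,-10)=1 g(10,-8)=10 g(10,-6)=44 g(10,-4)=110 g(10,-2)=165 g(10,0)=132
t=11: g(11,-11)=1 g(11,-9)=11 g(11,-7)=54 g(11,-5)=154 g(11,-3)=275 g(11,-1)=297 g(11,1)=132
t=12: g(12,-12)=1 g(12,-10)=12 g(12,-8)=65 g(12,-6)=208 g(12,-4)=429 g(12,-2)=572 g(12,0)=429
t=13: g(13,-13)=1 g(13,-11)=13 g(13,-9)=77 g(13,-7)=273 g(13,-5)=637 g(13,-3)=1001 g(13,-1)=1001 g(13,1)=429
t=14: g(14,-14)=1 g(14,-12)=14 g(14,-10)=90 g(14,-8)=350 g(14,-6)=910 g(14,-4)=1638 g(14,-2)=2002 g(14,0)=1430
t=15: g(15,-15)=1 g(15,-13)=15 g(15,-11)=104 g(15,-9)=440 g(15,-7)=1260 g(15,-5)=2548 g(15,-3)=3640 g(15,-1)=3432 g(15,1)=1430
t=16: g(16,-16)=1 g(16,-14)=16 g(16,-12)=119 g(16,-10)=544 g(16,-8)=1700 g(16,-6)=3808 g(16,-4)=6188 g(16,-2)=7072 g(16,0)=4862
t=17: g(17,-17)=1 g(17,-15)=17 g(17,-13)=135 g(17,-11)=663 g(17,-9)=2244 g(17,-7)=5508 g(17,-5)=9996 g(17,-3)=13260 g(17,-1)=11934 g(17,1)=4862
t=18: g(18,-18)=1 g(18,-16)=18 g(18,-14)=152 g(18,-12)=798 g(18,-10)=2907 g(18,-8)=7752 g(18,-6)=15504 g(18,-4)=23256 g(18,-2)=25194 g(18,0)=16796
Paths never hitting 2: Σ_s g(18,s) = 92378
Paths hitting 2: 2^18 - 92378 = 169766
P = 169766/262144 = 84883/131072

Answer: 84883/131072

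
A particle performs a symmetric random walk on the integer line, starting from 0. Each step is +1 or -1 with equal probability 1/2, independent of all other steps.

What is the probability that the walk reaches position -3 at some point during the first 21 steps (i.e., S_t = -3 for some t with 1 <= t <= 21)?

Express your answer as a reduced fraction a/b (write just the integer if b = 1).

Count via complement. Let g(t,s) = #length-t paths at position s with S_1..S_t all ≠ -3.
g(t,s) = g(t-1,s-1) + g(t-1,s+1) for s ≠ -3; g(t,-3) = 0.
t=0: g(0,0)=1
t=1: g(1,-1)=1 g(1,1)=1
t=2: g(2,-2)=1 g(2,0)=2 g(2,2)=1
t=3: g(3,-1)=3 g(3,1)=3 g(3,3)=1
t=4: g(4,-2)=3 g(4,0)=6 g(4,2)=4 g(4,4)=1
t=5: g(5,-1)=9 g(5,1)=10 g(5,3)=5 g(5,5)=1
t=6: g(6,-2)=9 g(6,0)=19 g(6,2)=15 g(6,4)=6 g(6,6)=1
t=7: g(7,-1)=28 g(7,1)=34 g(7,3)=21 g(7,5)=7 g(7,7)=1
t=8: g(8,-2)=28 g(8,0)=62 g(8,2)=55 g(8,4)=28 g(8,6)=8 g(8,8)=1
t=9: g(9,-1)=90 g(9,1)=117 g(9,3)=83 g(9,5)=36 g(9,7)=9 g(9,9)=1
t=10: g(10,-2)=90 g(10,0)=207 g(10,2)=200 g(10,4)=119 g(10,6)=45 g(10,8)=10 g(10,10)=1
t=11: g(11,-1)=297 g(11,1)=407 g(11,3)=319 g(11,5)=164 g(11,7)=55 g(11,9)=11 g(11,11)=1
t=12: g(12,-2)=297 g(12,0)=704 g(12,2)=726 g(12,4)=483 g(12,6)=219 g(12,8)=66 g(12,10)=12 g(12,12)=1
t=13: g(13,-1)=1001 g(13,1)=1430 g(13,3)=1209 g(13,5)=702 g(13,7)=285 g(13,9)=78 g(13,11)=13 g(13,13)=1
t=14: g(14,-2)=1001 g(14,0)=2431 g(14,2)=2639 g(14,4)=1911 g(14,6)=987 g(14,8)=363 g(14,10)=91 g(14,12)=14 g(14,14)=1
t=15: g(15,-1)=3432 g(15,1)=5070 g(15,3)=4550 g(15,5)=2898 g(15,7)=1350 g(15,9)=454 g(15,11)=105 g(15,13)=15 g(15,15)=1
t=16: g(16,-2)=3432 g(16,0)=8502 g(16,2)=9620 g(16,4)=7448 g(16,6)=4248 g(16,8)=1804 g(16,10)=559 g(16,12)=120 g(16,14)=16 g(16,16)=1
t=17: g(17,-1)=11934 g(17,1)=18122 g(17,3)=17068 g(17,5)=11696 g(17,7)=6052 g(17,9)=2363 g(17,11)=679 g(17,13)=136 g(17,15)=17 g(17,17)=1
t=18: g(18,-2)=11934 g(18,0)=30056 g(18,2)=35190 g(18,4)=28764 g(18,6)=17748 g(18,8)=8415 g(18,10)=3042 g(18,12)=815 g(18,14)=153 g(18,16)=18 g(18,18)=1
t=19: g(19,-1)=41990 g(19,1)=65246 g(19,3)=63954 g(19,5)=46512 g(19,7)=26163 g(19,9)=11457 g(19,11)=3857 g(19,13)=968 g(19,15)=171 g(19,17)=19 g(19,19)=1
t=20: g(20,-2)=41990 g(20,0)=107236 g(20,2)=129200 g(20,4)=110466 g(20,6)=72675 g(20,8)=37620 g(20,10)=15314 g(20,12)=4825 g(20,14)=1139 g(20,16)=190 g(20,18)=20 g(20,20)=1
t=21: g(21,-1)=149226 g(21,1)=236436 g(21,3)=239666 g(21,5)=183141 g(21,7)=110295 g(21,9)=52934 g(21,11)=20139 g(21,13)=5964 g(21,15)=1329 g(21,17)=210 g(21,19)=21 g(21,21)=1
Paths never hitting -3: Σ_s g(21,s) = 999362
Paths hitting -3: 2^21 - 999362 = 1097790
P = 1097790/2097152 = 548895/1048576

Answer: 548895/1048576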